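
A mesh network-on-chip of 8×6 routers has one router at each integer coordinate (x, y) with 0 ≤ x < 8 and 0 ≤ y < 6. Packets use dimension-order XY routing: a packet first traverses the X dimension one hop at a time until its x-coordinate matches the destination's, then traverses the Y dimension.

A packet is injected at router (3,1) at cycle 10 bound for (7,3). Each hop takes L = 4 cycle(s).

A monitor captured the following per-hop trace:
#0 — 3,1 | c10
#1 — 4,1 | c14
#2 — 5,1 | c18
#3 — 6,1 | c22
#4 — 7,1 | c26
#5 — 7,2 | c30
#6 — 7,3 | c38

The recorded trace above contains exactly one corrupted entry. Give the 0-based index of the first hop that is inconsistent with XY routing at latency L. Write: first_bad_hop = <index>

first_bad_hop = 6

check 1→ d=(1,0) cyc+4: ok
check 2→ d=(1,0) cyc+4: ok
check 3→ d=(1,0) cyc+4: ok
check 4→ d=(1,0) cyc+4: ok
check 5→ d=(0,1) cyc+4: ok
check 6→ d=(0,1) cyc+8: BAD: Δcyc=8≠L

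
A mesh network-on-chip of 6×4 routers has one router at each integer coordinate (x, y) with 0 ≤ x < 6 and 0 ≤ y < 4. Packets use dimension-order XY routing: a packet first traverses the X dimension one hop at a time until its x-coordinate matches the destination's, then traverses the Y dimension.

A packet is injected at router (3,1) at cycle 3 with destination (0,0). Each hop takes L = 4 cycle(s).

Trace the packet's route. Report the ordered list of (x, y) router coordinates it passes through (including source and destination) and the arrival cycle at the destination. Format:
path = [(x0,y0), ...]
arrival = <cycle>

src (3,1)  cyc=3
W→(2,1)  cyc=7
W→(1,1)  cyc=11
W→(0,1)  cyc=15
S→(0,0)  cyc=19

path = [(3,1), (2,1), (1,1), (0,1), (0,0)]
arrival = 19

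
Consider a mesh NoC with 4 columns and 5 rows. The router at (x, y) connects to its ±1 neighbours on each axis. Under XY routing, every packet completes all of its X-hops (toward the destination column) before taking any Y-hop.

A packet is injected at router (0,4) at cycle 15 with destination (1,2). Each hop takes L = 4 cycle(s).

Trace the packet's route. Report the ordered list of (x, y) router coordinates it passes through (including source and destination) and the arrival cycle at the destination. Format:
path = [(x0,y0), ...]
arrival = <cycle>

#0 — 0,4 | c15
#1 — 1,4 | c19 | E
#2 — 1,3 | c23 | S
#3 — 1,2 | c27 | S

path = [(0,4), (1,4), (1,3), (1,2)]
arrival = 27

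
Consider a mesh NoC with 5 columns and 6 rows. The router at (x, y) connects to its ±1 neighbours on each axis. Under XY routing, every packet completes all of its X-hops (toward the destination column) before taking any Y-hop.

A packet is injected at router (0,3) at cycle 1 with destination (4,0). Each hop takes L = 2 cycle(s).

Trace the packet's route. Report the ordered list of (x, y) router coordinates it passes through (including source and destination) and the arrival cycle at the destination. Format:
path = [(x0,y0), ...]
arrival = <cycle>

path = [(0,3), (1,3), (2,3), (3,3), (4,3), (4,2), (4,1), (4,0)]
arrival = 15

  0. router=(0,3) cycle=1 (inject)
  1. router=(1,3) cycle=3 dir=E
  2. router=(2,3) cycle=5 dir=E
  3. router=(3,3) cycle=7 dir=E
  4. router=(4,3) cycle=9 dir=E
  5. router=(4,2) cycle=11 dir=S
  6. router=(4,1) cycle=13 dir=S
  7. router=(4,0) cycle=15 dir=S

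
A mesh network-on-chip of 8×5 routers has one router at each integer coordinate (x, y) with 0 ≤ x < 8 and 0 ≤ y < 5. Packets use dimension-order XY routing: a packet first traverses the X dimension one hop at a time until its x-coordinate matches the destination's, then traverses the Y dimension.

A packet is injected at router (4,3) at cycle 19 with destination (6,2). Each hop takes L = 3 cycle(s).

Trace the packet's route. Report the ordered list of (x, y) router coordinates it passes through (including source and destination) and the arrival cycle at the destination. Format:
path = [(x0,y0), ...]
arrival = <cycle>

path = [(4,3), (5,3), (6,3), (6,2)]
arrival = 28

  0. router=(4,3) cycle=19 (inject)
  1. router=(5,3) cycle=22 dir=E
  2. router=(6,3) cycle=25 dir=E
  3. router=(6,2) cycle=28 dir=S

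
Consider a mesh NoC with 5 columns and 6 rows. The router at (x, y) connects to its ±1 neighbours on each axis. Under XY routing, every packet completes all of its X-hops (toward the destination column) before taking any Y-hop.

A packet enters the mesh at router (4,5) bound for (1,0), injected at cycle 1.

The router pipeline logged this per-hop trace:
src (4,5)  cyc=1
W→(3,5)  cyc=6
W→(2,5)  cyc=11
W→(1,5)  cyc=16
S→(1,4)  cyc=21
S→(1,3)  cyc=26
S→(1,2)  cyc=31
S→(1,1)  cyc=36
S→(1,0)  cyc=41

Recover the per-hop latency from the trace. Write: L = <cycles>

cyc[1] − cyc[0] = 6 − 1 = 5.
That increment is L by definition: L = 5.

L = 5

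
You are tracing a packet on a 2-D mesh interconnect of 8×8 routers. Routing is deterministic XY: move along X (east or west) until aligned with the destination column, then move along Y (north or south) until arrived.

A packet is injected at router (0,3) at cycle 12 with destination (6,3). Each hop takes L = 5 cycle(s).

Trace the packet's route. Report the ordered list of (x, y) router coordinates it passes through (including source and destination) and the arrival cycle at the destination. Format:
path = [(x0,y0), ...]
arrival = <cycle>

path = [(0,3), (1,3), (2,3), (3,3), (4,3), (5,3), (6,3)]
arrival = 42

hop 0: (0,3) @ cyc 12
hop 1: (1,3) @ cyc 17  [E]
hop 2: (2,3) @ cyc 22  [E]
hop 3: (3,3) @ cyc 27  [E]
hop 4: (4,3) @ cyc 32  [E]
hop 5: (5,3) @ cyc 37  [E]
hop 6: (6,3) @ cyc 42  [E]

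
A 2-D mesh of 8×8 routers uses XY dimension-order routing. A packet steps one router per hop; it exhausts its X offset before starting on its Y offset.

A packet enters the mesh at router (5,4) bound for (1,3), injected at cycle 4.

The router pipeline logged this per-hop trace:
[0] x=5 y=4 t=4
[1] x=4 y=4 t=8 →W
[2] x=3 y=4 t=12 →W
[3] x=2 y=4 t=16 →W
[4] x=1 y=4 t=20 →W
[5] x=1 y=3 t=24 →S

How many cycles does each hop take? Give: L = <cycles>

L = 4

From hop 0 (4) to hop 1 (8): +4 cycles.
Per-hop latency L = Δcyc = 4.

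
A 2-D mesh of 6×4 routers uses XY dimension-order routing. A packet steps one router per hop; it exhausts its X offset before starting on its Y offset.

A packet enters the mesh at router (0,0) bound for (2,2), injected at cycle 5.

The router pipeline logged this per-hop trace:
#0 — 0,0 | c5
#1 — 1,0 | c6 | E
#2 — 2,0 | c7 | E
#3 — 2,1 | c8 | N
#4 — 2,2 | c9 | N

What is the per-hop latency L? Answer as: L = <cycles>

L = 1

cyc[1] − cyc[0] = 6 − 5 = 1.
That increment is L by definition: L = 1.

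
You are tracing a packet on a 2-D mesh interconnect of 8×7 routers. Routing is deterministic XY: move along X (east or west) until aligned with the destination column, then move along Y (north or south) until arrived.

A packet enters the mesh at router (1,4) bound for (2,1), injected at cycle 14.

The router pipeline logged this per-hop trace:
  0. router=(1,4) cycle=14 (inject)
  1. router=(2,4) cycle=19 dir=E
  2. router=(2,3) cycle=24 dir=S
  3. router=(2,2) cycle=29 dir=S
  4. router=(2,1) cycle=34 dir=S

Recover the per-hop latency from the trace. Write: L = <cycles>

Δcyc across hop 0→1: 19 − 14 = 5.
That increment is L by definition: L = 5.

L = 5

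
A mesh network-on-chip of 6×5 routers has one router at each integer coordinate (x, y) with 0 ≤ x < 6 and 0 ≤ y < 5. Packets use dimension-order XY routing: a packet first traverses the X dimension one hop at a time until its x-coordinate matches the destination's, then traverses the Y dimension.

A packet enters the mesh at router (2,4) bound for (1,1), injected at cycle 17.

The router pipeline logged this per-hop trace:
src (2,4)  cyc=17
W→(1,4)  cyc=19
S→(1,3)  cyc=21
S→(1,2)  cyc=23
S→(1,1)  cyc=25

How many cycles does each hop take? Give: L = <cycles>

cyc[1] − cyc[0] = 19 − 17 = 2.
Per-hop latency L = Δcyc = 2.

L = 2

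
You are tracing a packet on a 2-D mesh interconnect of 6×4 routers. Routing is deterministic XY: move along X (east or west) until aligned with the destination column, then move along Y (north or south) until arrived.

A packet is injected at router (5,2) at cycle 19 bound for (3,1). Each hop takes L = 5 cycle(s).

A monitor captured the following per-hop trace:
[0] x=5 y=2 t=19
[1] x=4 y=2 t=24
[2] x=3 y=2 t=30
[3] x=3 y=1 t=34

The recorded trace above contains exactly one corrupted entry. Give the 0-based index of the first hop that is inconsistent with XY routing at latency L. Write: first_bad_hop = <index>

[1] (-1,+0) / 5c ⇒ ok
[2] (-1,+0) / 6c ⇒ BAD: Δcyc=6≠L

first_bad_hop = 2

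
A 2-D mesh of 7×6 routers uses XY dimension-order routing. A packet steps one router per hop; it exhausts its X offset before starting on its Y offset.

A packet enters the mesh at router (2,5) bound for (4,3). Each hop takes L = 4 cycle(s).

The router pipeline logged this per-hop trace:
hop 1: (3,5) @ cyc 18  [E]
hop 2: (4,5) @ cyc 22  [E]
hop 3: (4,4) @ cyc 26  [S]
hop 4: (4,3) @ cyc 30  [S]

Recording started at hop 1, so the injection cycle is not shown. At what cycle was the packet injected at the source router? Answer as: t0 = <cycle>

At hop 1 the cycle is 18; in general cyc_k = t0 + kL.
Subtract one hop: t0 = 18 − 4 = 14.

t0 = 14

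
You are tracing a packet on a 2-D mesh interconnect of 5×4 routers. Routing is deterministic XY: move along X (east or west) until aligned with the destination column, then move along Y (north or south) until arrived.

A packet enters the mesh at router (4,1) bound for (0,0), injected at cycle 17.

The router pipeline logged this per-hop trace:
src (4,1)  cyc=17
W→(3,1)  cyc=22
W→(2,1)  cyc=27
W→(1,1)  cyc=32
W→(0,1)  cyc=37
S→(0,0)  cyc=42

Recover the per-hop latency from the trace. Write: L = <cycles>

L = 5

cyc[1] − cyc[0] = 22 − 17 = 5.
Per-hop latency L = Δcyc = 5.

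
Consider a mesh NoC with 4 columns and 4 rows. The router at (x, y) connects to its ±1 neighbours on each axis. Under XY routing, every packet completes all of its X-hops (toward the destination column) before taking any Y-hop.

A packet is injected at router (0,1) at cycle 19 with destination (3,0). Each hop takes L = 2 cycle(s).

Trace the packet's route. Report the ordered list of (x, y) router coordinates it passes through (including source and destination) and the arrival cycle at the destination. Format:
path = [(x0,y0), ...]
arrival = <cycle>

path = [(0,1), (1,1), (2,1), (3,1), (3,0)]
arrival = 27

t=19: at (0,1)
t=21: at (1,1) after E
t=23: at (2,1) after E
t=25: at (3,1) after E
t=27: at (3,0) after S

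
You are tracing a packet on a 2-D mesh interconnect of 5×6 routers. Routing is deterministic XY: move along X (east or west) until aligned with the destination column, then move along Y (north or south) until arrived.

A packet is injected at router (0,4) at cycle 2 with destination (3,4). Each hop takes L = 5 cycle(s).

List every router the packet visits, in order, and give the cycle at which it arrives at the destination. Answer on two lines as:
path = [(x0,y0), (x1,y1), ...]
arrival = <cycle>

t=2: at (0,4)
t=7: at (1,4) after E
t=12: at (2,4) after E
t=17: at (3,4) after E

path = [(0,4), (1,4), (2,4), (3,4)]
arrival = 17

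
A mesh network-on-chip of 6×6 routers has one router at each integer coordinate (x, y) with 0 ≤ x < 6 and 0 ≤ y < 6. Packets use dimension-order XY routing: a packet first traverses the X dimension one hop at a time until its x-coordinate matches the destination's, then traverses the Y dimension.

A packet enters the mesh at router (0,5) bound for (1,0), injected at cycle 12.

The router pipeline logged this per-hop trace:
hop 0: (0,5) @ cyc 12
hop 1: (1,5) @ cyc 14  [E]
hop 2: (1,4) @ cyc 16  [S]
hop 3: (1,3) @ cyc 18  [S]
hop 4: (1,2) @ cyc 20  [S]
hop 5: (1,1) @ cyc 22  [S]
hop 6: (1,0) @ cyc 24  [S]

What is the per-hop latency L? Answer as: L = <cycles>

cyc[1] − cyc[0] = 14 − 12 = 2.
Each hop adds L, hence L = 2.

L = 2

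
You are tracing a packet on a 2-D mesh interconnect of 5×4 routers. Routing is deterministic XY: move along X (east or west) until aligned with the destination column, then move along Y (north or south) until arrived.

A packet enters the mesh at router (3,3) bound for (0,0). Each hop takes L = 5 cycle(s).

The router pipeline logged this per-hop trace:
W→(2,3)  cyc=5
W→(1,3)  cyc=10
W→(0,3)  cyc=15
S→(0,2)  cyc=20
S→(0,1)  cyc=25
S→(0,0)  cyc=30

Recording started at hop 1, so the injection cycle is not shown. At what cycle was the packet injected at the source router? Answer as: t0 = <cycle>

Hop 1 reached at cycle 5; hop k is at t0 + k·L.
t0 = cyc[1] − L = 5 − 5 = 0.

t0 = 0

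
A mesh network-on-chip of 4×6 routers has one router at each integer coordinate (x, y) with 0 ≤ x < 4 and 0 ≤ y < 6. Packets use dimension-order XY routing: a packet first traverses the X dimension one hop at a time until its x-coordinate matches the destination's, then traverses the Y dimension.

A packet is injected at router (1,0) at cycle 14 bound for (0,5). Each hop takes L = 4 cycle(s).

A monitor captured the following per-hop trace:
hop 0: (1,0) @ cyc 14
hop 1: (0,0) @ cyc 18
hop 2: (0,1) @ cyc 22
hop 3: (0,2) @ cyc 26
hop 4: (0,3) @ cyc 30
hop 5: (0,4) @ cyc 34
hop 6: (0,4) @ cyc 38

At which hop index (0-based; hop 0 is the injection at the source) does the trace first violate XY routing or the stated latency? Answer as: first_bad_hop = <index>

first_bad_hop = 6

check 1→ d=(-1,0) cyc+4: ok
check 2→ d=(0,1) cyc+4: ok
check 3→ d=(0,1) cyc+4: ok
check 4→ d=(0,1) cyc+4: ok
check 5→ d=(0,1) cyc+4: ok
check 6→ d=(0,0) cyc+4: BAD: non-unit step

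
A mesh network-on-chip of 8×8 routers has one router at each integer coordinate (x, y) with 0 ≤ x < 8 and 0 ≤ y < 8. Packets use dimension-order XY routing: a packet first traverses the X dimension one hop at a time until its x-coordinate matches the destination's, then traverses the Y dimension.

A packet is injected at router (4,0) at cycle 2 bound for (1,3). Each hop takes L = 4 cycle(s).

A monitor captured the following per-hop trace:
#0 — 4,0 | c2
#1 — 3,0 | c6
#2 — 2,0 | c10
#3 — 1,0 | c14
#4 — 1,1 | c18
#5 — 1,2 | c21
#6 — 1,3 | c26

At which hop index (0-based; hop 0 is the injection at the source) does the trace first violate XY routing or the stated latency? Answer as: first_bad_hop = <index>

first_bad_hop = 5

[1] (-1,+0) / 4c ⇒ ok
[2] (-1,+0) / 4c ⇒ ok
[3] (-1,+0) / 4c ⇒ ok
[4] (+0,+1) / 4c ⇒ ok
[5] (+0,+1) / 3c ⇒ BAD: Δcyc=3≠L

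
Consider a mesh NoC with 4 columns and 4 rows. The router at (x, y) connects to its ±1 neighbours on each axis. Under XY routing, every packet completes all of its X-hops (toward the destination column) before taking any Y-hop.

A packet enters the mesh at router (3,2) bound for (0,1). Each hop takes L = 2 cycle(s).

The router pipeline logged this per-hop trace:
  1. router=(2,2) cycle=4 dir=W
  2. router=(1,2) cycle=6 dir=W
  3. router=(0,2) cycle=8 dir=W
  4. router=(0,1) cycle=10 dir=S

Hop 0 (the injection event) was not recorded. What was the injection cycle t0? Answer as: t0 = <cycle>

t0 = 2

Hop 1 reached at cycle 4; hop k is at t0 + k·L.
So t0 = 4 − 1·2 = 2.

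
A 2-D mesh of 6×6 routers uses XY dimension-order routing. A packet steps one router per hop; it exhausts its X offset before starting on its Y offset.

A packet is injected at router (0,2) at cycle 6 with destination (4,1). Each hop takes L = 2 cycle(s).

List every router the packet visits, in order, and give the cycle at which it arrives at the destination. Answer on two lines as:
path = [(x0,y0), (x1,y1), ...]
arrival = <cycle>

path = [(0,2), (1,2), (2,2), (3,2), (4,2), (4,1)]
arrival = 16

t=6: at (0,2)
t=8: at (1,2) after E
t=10: at (2,2) after E
t=12: at (3,2) after E
t=14: at (4,2) after E
t=16: at (4,1) after S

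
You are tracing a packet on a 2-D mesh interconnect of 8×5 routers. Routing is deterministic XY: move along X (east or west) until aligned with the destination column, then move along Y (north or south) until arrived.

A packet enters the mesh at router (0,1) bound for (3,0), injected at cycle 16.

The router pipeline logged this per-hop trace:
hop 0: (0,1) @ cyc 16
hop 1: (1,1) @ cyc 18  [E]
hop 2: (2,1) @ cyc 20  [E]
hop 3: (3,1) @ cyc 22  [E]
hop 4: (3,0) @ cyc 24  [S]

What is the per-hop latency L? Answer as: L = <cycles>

Δcyc across hop 0→1: 18 − 16 = 2.
Per-hop latency L = Δcyc = 2.

L = 2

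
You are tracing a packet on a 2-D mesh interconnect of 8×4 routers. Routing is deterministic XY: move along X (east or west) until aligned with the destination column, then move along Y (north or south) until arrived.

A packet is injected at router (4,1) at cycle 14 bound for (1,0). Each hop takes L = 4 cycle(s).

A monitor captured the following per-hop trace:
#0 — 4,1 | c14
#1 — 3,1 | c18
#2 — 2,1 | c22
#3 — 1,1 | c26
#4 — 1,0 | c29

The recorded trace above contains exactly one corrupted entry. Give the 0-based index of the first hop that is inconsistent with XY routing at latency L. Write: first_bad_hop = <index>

check 1→ d=(-1,0) cyc+4: ok
check 2→ d=(-1,0) cyc+4: ok
check 3→ d=(-1,0) cyc+4: ok
check 4→ d=(0,-1) cyc+3: BAD: Δcyc=3≠L

first_bad_hop = 4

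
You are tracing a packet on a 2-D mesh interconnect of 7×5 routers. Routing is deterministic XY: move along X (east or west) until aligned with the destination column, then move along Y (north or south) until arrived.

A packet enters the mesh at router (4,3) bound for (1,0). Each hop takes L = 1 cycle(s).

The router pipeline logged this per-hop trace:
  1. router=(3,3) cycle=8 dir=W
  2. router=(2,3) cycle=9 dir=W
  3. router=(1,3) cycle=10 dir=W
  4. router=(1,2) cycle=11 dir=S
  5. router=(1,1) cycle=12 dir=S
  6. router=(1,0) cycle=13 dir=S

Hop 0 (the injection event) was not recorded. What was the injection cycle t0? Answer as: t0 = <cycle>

t0 = 7

cyc[1] = 8 and cyc[k] = t0 + k·L for every k.
Therefore t0 = 8 − L = 7.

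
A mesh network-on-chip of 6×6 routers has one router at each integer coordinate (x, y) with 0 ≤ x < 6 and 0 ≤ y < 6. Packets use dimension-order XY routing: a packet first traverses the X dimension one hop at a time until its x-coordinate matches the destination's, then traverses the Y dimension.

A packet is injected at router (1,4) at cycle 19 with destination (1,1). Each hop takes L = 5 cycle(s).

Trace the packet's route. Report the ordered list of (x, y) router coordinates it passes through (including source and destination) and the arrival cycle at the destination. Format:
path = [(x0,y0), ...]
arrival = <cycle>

  0. router=(1,4) cycle=19 (inject)
  1. router=(1,3) cycle=24 dir=S
  2. router=(1,2) cycle=29 dir=S
  3. router=(1,1) cycle=34 dir=S

path = [(1,4), (1,3), (1,2), (1,1)]
arrival = 34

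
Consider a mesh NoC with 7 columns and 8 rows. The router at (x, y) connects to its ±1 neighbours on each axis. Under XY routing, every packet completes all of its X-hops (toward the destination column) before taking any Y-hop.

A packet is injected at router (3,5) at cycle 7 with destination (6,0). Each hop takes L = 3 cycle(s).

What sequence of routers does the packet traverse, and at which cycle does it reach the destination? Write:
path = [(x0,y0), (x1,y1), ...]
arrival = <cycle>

path = [(3,5), (4,5), (5,5), (6,5), (6,4), (6,3), (6,2), (6,1), (6,0)]
arrival = 31

t=7: at (3,5)
t=10: at (4,5) after E
t=13: at (5,5) after E
t=16: at (6,5) after E
t=19: at (6,4) after S
t=22: at (6,3) after S
t=25: at (6,2) after S
t=28: at (6,1) after S
t=31: at (6,0) after S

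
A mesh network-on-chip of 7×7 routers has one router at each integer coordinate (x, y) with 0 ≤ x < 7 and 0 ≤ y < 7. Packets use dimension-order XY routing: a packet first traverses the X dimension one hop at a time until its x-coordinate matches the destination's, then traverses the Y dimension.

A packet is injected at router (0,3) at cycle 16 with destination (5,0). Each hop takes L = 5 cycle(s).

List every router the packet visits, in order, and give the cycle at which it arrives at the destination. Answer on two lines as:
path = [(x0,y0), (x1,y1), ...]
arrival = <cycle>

path = [(0,3), (1,3), (2,3), (3,3), (4,3), (5,3), (5,2), (5,1), (5,0)]
arrival = 56

hop 0: (0,3) @ cyc 16
hop 1: (1,3) @ cyc 21  [E]
hop 2: (2,3) @ cyc 26  [E]
hop 3: (3,3) @ cyc 31  [E]
hop 4: (4,3) @ cyc 36  [E]
hop 5: (5,3) @ cyc 41  [E]
hop 6: (5,2) @ cyc 46  [S]
hop 7: (5,1) @ cyc 51  [S]
hop 8: (5,0) @ cyc 56  [S]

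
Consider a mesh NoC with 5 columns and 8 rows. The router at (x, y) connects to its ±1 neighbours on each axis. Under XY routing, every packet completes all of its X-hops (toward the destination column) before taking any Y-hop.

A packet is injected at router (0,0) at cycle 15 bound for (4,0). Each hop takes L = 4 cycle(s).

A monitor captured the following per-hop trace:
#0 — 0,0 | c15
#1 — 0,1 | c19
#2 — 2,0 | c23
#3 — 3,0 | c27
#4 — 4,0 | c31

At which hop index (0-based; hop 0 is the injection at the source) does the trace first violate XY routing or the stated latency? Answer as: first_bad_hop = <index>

hop 1: step (+0,+1), +4 cyc — BAD: Y-move but x=0≠4

first_bad_hop = 1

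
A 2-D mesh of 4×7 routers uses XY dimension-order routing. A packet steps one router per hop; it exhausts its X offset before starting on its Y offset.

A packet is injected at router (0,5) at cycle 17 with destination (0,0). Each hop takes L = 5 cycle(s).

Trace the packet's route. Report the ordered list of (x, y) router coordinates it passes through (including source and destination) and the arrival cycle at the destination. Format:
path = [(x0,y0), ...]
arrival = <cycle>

path = [(0,5), (0,4), (0,3), (0,2), (0,1), (0,0)]
arrival = 42

src (0,5)  cyc=17
S→(0,4)  cyc=22
S→(0,3)  cyc=27
S→(0,2)  cyc=32
S→(0,1)  cyc=37
S→(0,0)  cyc=42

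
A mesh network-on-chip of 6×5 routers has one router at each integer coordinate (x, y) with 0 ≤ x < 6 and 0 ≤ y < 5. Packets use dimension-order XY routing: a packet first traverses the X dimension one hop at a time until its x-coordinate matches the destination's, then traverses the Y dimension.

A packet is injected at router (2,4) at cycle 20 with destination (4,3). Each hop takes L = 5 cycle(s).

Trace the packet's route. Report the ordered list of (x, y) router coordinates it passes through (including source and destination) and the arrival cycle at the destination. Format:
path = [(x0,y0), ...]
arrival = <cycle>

src (2,4)  cyc=20
E→(3,4)  cyc=25
E→(4,4)  cyc=30
S→(4,3)  cyc=35

path = [(2,4), (3,4), (4,4), (4,3)]
arrival = 35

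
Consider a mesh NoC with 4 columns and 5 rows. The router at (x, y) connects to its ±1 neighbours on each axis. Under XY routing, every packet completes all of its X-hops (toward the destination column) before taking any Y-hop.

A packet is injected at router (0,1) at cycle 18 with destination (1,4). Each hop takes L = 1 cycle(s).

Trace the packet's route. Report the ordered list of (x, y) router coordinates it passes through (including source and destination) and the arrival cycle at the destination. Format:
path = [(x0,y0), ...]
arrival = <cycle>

path = [(0,1), (1,1), (1,2), (1,3), (1,4)]
arrival = 22

[0] x=0 y=1 t=18
[1] x=1 y=1 t=19 →E
[2] x=1 y=2 t=20 →N
[3] x=1 y=3 t=21 →N
[4] x=1 y=4 t=22 →N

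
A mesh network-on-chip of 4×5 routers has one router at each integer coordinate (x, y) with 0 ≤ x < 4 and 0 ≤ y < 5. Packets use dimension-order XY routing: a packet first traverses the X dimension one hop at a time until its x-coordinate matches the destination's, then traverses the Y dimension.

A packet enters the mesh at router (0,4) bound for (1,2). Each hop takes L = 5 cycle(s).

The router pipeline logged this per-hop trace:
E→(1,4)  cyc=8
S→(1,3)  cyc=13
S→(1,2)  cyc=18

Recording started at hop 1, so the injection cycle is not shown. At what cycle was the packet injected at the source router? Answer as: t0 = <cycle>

The first recorded entry is hop 1 at cycle 8.
t0 = cyc[1] − L = 8 − 5 = 3.

t0 = 3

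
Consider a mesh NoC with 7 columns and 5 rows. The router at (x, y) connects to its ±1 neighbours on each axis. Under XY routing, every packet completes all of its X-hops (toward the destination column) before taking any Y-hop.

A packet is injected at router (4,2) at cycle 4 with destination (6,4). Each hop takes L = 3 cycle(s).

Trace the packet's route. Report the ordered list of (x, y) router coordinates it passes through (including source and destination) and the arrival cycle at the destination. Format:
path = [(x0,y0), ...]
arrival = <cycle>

  0. router=(4,2) cycle=4 (inject)
  1. router=(5,2) cycle=7 dir=E
  2. router=(6,2) cycle=10 dir=E
  3. router=(6,3) cycle=13 dir=N
  4. router=(6,4) cycle=16 dir=N

path = [(4,2), (5,2), (6,2), (6,3), (6,4)]
arrival = 16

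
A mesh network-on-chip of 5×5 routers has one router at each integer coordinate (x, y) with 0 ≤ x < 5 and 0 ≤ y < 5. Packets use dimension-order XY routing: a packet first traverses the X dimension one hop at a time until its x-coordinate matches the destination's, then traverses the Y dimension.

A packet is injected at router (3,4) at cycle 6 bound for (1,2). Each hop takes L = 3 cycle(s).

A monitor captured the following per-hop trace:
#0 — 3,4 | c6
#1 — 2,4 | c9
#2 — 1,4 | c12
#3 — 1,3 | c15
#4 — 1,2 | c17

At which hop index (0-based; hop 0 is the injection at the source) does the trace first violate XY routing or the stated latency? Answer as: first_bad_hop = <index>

[1] (-1,+0) / 3c ⇒ ok
[2] (-1,+0) / 3c ⇒ ok
[3] (+0,-1) / 3c ⇒ ok
[4] (+0,-1) / 2c ⇒ BAD: Δcyc=2≠L

first_bad_hop = 4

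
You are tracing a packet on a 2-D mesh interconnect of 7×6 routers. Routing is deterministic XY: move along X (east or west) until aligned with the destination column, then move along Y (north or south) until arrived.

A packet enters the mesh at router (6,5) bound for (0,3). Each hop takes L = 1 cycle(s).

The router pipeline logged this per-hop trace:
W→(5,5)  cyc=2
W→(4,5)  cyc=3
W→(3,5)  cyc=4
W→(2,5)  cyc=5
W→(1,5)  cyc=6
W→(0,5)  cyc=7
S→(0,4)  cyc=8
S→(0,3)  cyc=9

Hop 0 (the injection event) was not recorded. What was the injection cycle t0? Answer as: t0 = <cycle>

The first recorded entry is hop 1 at cycle 2.
So t0 = 2 − 1·1 = 1.

t0 = 1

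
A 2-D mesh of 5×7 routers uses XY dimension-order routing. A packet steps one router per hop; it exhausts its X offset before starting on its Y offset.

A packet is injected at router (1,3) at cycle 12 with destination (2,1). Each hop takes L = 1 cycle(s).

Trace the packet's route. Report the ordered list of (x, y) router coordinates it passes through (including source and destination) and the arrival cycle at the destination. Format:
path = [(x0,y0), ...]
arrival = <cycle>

t=12: at (1,3)
t=13: at (2,3) after E
t=14: at (2,2) after S
t=15: at (2,1) after S

path = [(1,3), (2,3), (2,2), (2,1)]
arrival = 15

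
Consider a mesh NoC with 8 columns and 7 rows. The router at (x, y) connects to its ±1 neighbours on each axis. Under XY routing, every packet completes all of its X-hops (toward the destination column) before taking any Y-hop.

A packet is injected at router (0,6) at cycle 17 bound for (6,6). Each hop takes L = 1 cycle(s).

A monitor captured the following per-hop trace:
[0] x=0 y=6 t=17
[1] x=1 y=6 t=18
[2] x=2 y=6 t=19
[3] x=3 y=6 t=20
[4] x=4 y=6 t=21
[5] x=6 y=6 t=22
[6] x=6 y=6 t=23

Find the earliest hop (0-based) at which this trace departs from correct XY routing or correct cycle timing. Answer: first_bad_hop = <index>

first_bad_hop = 5

check 1→ d=(1,0) cyc+1: ok
check 2→ d=(1,0) cyc+1: ok
check 3→ d=(1,0) cyc+1: ok
check 4→ d=(1,0) cyc+1: ok
check 5→ d=(2,0) cyc+1: BAD: non-unit step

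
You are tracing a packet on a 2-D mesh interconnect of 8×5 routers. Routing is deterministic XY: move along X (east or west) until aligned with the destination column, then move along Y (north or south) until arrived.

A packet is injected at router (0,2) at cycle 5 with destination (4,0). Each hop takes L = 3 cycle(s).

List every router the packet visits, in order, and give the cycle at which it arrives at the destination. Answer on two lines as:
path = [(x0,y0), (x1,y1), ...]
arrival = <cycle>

#0 — 0,2 | c5
#1 — 1,2 | c8 | E
#2 — 2,2 | c11 | E
#3 — 3,2 | c14 | E
#4 — 4,2 | c17 | E
#5 — 4,1 | c20 | S
#6 — 4,0 | c23 | S

path = [(0,2), (1,2), (2,2), (3,2), (4,2), (4,1), (4,0)]
arrival = 23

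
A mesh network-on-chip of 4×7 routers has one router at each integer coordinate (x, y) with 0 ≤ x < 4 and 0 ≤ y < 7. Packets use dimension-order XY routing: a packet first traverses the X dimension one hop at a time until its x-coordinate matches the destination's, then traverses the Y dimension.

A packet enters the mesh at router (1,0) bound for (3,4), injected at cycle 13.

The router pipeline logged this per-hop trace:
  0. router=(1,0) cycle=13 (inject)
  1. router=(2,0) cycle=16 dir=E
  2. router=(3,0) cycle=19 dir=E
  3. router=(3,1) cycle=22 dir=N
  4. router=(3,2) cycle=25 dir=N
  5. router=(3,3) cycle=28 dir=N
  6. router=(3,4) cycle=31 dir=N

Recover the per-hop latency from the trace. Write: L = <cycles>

L = 3

From hop 0 (13) to hop 1 (16): +3 cycles.
Each hop adds L, hence L = 3.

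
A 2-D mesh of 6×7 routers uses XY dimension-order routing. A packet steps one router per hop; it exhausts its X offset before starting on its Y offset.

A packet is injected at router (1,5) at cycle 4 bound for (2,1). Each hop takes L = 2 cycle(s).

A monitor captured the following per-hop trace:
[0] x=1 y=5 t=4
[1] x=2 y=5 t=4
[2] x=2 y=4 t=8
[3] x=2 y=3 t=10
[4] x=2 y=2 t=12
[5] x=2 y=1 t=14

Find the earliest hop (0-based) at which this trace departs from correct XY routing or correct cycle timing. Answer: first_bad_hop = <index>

first_bad_hop = 1

[1] (+1,+0) / 0c ⇒ BAD: Δcyc=0≠L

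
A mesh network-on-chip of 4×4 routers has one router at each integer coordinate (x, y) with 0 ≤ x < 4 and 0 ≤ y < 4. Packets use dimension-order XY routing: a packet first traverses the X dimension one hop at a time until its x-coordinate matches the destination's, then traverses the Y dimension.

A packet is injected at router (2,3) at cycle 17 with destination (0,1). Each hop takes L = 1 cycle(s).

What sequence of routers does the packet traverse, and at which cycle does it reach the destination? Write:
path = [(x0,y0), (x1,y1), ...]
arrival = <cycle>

[0] x=2 y=3 t=17
[1] x=1 y=3 t=18 →W
[2] x=0 y=3 t=19 →W
[3] x=0 y=2 t=20 →S
[4] x=0 y=1 t=21 →S

path = [(2,3), (1,3), (0,3), (0,2), (0,1)]
arrival = 21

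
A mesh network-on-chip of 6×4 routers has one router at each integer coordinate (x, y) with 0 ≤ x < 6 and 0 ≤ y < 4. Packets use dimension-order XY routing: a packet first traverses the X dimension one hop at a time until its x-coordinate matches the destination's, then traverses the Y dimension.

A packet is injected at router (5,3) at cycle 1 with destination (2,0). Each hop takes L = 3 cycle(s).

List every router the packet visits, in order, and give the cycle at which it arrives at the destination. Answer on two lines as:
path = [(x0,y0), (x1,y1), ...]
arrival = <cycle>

#0 — 5,3 | c1
#1 — 4,3 | c4 | W
#2 — 3,3 | c7 | W
#3 — 2,3 | c10 | W
#4 — 2,2 | c13 | S
#5 — 2,1 | c16 | S
#6 — 2,0 | c19 | S

path = [(5,3), (4,3), (3,3), (2,3), (2,2), (2,1), (2,0)]
arrival = 19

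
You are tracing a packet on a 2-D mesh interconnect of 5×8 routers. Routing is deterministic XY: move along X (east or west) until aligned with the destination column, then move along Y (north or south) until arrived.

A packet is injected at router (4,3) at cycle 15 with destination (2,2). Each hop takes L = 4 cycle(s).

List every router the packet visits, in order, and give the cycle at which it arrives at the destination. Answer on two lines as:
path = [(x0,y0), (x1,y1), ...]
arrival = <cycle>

path = [(4,3), (3,3), (2,3), (2,2)]
arrival = 27

#0 — 4,3 | c15
#1 — 3,3 | c19 | W
#2 — 2,3 | c23 | W
#3 — 2,2 | c27 | S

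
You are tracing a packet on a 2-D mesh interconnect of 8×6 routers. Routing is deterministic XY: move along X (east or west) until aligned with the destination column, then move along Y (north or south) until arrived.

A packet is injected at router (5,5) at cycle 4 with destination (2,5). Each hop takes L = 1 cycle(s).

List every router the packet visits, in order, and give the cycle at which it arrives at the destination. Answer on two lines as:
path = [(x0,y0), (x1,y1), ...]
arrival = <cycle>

t=4: at (5,5)
t=5: at (4,5) after W
t=6: at (3,5) after W
t=7: at (2,5) after W

path = [(5,5), (4,5), (3,5), (2,5)]
arrival = 7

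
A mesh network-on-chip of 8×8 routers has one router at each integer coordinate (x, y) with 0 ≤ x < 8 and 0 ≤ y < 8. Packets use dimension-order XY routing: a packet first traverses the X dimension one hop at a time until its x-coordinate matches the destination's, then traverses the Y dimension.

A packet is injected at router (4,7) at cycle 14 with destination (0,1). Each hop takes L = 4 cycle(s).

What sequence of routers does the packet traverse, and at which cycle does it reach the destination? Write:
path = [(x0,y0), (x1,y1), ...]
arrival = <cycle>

path = [(4,7), (3,7), (2,7), (1,7), (0,7), (0,6), (0,5), (0,4), (0,3), (0,2), (0,1)]
arrival = 54

t=14: at (4,7)
t=18: at (3,7) after W
t=22: at (2,7) after W
t=26: at (1,7) after W
t=30: at (0,7) after W
t=34: at (0,6) after S
t=38: at (0,5) after S
t=42: at (0,4) after S
t=46: at (0,3) after S
t=50: at (0,2) after S
t=54: at (0,1) after S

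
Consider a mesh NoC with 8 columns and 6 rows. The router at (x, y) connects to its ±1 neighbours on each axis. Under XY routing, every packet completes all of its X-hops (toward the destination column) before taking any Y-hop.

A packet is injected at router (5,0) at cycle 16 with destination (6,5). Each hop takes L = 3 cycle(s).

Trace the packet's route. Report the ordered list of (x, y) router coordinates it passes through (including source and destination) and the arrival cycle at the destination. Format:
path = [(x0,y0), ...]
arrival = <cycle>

path = [(5,0), (6,0), (6,1), (6,2), (6,3), (6,4), (6,5)]
arrival = 34

  0. router=(5,0) cycle=16 (inject)
  1. router=(6,0) cycle=19 dir=E
  2. router=(6,1) cycle=22 dir=N
  3. router=(6,2) cycle=25 dir=N
  4. router=(6,3) cycle=28 dir=N
  5. router=(6,4) cycle=31 dir=N
  6. router=(6,5) cycle=34 dir=N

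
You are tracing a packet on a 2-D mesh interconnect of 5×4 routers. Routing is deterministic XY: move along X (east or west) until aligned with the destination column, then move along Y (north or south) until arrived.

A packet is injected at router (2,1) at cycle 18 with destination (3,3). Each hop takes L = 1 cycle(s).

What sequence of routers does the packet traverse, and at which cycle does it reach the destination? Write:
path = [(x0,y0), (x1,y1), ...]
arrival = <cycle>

path = [(2,1), (3,1), (3,2), (3,3)]
arrival = 21

#0 — 2,1 | c18
#1 — 3,1 | c19 | E
#2 — 3,2 | c20 | N
#3 — 3,3 | c21 | N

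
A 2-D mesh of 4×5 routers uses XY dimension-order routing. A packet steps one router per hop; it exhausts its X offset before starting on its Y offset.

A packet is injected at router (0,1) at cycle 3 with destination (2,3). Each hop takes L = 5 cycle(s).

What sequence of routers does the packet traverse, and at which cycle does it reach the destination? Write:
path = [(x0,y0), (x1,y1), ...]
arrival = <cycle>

path = [(0,1), (1,1), (2,1), (2,2), (2,3)]
arrival = 23

#0 — 0,1 | c3
#1 — 1,1 | c8 | E
#2 — 2,1 | c13 | E
#3 — 2,2 | c18 | N
#4 — 2,3 | c23 | N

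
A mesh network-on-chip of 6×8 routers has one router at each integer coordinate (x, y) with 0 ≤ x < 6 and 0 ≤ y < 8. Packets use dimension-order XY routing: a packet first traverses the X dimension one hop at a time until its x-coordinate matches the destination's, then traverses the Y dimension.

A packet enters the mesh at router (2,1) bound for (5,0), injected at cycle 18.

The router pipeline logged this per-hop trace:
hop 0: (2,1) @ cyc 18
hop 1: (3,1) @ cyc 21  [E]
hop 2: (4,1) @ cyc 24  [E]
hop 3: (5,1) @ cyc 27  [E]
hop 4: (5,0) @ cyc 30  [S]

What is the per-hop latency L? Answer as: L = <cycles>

L = 3

From hop 0 (18) to hop 1 (21): +3 cycles.
Each hop adds L, hence L = 3.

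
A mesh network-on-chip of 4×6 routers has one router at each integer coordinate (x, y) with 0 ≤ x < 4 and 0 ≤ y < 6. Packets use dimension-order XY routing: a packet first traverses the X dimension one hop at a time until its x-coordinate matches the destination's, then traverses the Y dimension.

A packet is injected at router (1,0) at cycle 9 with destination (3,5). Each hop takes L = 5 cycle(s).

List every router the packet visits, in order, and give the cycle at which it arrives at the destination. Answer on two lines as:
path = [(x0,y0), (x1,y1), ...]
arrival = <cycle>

path = [(1,0), (2,0), (3,0), (3,1), (3,2), (3,3), (3,4), (3,5)]
arrival = 44

t=9: at (1,0)
t=14: at (2,0) after E
t=19: at (3,0) after E
t=24: at (3,1) after N
t=29: at (3,2) after N
t=34: at (3,3) after N
t=39: at (3,4) after N
t=44: at (3,5) after N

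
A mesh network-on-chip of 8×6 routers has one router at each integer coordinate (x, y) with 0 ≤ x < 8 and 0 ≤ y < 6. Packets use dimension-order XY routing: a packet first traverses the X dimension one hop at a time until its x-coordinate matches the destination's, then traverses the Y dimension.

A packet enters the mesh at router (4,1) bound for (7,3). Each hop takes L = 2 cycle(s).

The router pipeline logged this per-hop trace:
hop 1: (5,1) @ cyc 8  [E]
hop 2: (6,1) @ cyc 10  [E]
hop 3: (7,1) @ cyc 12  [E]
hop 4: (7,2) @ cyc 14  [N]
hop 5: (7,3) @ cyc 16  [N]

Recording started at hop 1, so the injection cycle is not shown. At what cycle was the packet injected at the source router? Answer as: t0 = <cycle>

t0 = 6

The first recorded entry is hop 1 at cycle 8.
t0 = cyc[1] − L = 8 − 2 = 6.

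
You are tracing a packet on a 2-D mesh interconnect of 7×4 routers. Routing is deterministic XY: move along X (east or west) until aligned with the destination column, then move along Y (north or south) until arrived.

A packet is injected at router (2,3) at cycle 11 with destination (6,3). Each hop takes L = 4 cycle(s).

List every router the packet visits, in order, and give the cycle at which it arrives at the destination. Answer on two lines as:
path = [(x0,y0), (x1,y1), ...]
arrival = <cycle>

hop 0: (2,3) @ cyc 11
hop 1: (3,3) @ cyc 15  [E]
hop 2: (4,3) @ cyc 19  [E]
hop 3: (5,3) @ cyc 23  [E]
hop 4: (6,3) @ cyc 27  [E]

path = [(2,3), (3,3), (4,3), (5,3), (6,3)]
arrival = 27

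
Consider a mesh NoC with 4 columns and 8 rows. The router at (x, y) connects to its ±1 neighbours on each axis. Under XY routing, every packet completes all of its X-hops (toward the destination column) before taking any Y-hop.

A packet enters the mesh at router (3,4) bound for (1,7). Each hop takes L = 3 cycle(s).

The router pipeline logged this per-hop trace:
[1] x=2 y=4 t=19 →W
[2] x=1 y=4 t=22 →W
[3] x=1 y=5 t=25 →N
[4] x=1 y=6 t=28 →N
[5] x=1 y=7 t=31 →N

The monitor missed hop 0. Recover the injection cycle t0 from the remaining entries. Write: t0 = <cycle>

Hop 1 reached at cycle 19; hop k is at t0 + k·L.
Therefore t0 = 19 − L = 16.

t0 = 16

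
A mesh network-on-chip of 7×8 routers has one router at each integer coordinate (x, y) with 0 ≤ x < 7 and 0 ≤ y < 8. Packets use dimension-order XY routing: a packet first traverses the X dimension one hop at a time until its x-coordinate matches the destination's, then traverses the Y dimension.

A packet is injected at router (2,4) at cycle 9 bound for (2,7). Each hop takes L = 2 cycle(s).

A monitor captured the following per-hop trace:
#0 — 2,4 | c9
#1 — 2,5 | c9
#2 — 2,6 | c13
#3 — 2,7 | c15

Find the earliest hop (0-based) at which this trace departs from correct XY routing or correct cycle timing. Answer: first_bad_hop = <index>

first_bad_hop = 1

[1] (+0,+1) / 0c ⇒ BAD: Δcyc=0≠L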